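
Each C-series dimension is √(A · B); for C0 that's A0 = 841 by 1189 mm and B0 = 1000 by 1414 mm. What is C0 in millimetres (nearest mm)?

917 × 1297 mm

Short: √(841 · 1000) = √841000 ≈ 917.1 mm.
Long: √(1189 · 1414) = √1681246 ≈ 1296.6 mm.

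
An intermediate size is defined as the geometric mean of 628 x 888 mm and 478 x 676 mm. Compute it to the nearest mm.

548 × 775 mm

Short side: √(628 · 478) = √300184 ≈ 547.9 → 548 mm
Long side: √(888 · 676) = √600288 ≈ 774.8 → 775 mm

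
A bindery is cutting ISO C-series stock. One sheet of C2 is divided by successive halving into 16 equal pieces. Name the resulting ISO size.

C6

16 = 2^4, so 4 halving steps.
C2 → C3 → … → C6 after 4 steps.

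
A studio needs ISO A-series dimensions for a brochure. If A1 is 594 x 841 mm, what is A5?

A2: ⌊841/2⌋ × 594 = 420 × 594 mm
A3: ⌊594/2⌋ × 420 = 297 × 420 mm
A4: ⌊420/2⌋ × 297 = 210 × 297 mm
A5: ⌊297/2⌋ × 210 = 148 × 210 mm

148 × 210 mm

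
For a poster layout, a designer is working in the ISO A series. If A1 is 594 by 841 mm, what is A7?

A2: ⌊841/2⌋ × 594 = 420 × 594 mm
A3: ⌊594/2⌋ × 420 = 297 × 420 mm
A4: ⌊420/2⌋ × 297 = 210 × 297 mm
A5: ⌊297/2⌋ × 210 = 148 × 210 mm
A6: ⌊210/2⌋ × 148 = 105 × 148 mm
A7: ⌊148/2⌋ × 105 = 74 × 105 mm

74 × 105 mm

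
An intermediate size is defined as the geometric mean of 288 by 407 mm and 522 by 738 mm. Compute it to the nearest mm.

388 × 548 mm

Short side: √(288 · 522) = √150336 ≈ 387.7 → 388 mm
Long side: √(407 · 738) = √300366 ≈ 548.1 → 548 mm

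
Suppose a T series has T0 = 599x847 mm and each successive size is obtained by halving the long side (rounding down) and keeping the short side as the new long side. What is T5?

105 × 149 mm

T1: ⌊847/2⌋ × 599 = 423 × 599 mm
T2: ⌊599/2⌋ × 423 = 299 × 423 mm
T3: ⌊423/2⌋ × 299 = 211 × 299 mm
T4: ⌊299/2⌋ × 211 = 149 × 211 mm
T5: ⌊211/2⌋ × 149 = 105 × 149 mm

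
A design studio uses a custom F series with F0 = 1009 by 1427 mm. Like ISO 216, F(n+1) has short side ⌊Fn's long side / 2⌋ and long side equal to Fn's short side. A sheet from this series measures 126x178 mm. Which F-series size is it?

F0: 1009 × 1427 mm
F1: 713 × 1009 mm
F2: 504 × 713 mm
F3: 356 × 504 mm
F4: 252 × 356 mm
F5: 178 × 252 mm
F6: 126 × 178 mm
F7: 89 × 126 mm
→ matches F6.

F6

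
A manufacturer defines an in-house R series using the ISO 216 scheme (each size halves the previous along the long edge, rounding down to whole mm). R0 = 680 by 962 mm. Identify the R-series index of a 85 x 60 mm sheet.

R7

R0: 680 × 962 mm
R1: 481 × 680 mm
R2: 340 × 481 mm
R3: 240 × 340 mm
R4: 170 × 240 mm
R5: 120 × 170 mm
R6: 85 × 120 mm
R7: 60 × 85 mm
R8: 42 × 60 mm
→ matches R7.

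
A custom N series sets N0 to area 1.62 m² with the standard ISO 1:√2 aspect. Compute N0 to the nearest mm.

1070 × 1514 mm

Let the short side be w mm. Then w · w√2 = 1.62 m² = 1,620,000 mm².
w² = 1,620,000/√2, so w ≈ 1070.3 mm; long side = w√2 ≈ 1513.6 mm.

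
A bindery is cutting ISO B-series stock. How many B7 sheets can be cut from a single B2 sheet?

32

Each ISO step halves the sheet: 1 × B2 → 2 × B3 → 4 × B4 → 8 × B5 → …
From B2 to B7 is 5 halving steps: 2^5 = 32.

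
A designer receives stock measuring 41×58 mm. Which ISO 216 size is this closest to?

Aspect ratio 58/41 ≈ 1.415 — close to the ISO √2 ≈ 1.414.
In the C-series (envelope sizes, between A and B): C9 = 40 × 57 mm.
Off by 2 mm total — nearest standard size.

C9 (40 × 57 mm)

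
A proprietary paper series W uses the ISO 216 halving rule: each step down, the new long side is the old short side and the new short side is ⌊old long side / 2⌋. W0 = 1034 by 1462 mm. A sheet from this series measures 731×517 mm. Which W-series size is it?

W2

W0: 1034 × 1462 mm
W1: 731 × 1034 mm
W2: 517 × 731 mm
W3: 365 × 517 mm
→ matches W2.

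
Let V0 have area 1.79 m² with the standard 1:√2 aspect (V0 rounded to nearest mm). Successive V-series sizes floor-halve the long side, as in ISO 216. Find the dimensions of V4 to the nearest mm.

281 × 397 mm

Let V0's short side be w mm. w · w√2 = 1.79 m² = 1,790,000 mm², so w ≈ 1125.0 mm and w√2 ≈ 1591.1 mm → V0 = 1125 × 1591 mm.
V1: ⌊1591/2⌋ × 1125 = 795 × 1125 mm
V2: ⌊1125/2⌋ × 795 = 562 × 795 mm
V3: ⌊795/2⌋ × 562 = 397 × 562 mm
V4: ⌊562/2⌋ × 397 = 281 × 397 mm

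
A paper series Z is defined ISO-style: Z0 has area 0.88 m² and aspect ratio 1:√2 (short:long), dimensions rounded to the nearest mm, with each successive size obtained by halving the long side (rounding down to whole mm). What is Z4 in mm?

Let Z0's short side be w mm. w · w√2 = 0.88 m² = 880,000 mm², so w ≈ 788.8 mm and w√2 ≈ 1115.6 mm → Z0 = 789 × 1116 mm.
Z1: ⌊1116/2⌋ × 789 = 558 × 789 mm
Z2: ⌊789/2⌋ × 558 = 394 × 558 mm
Z3: ⌊558/2⌋ × 394 = 279 × 394 mm
Z4: ⌊394/2⌋ × 279 = 197 × 279 mm

197 × 279 mm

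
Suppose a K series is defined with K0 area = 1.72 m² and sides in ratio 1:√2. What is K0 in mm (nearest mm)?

1103 × 1560 mm

Let the short side be w mm. Then w · w√2 = 1.72 m² = 1,720,000 mm².
w² = 1,720,000/√2, so w ≈ 1102.8 mm; long side = w√2 ≈ 1559.6 mm.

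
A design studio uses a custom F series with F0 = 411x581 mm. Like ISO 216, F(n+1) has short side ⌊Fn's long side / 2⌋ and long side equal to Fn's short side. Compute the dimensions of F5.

72 × 102 mm

F1 = 290 × 411 mm (from F0 by 1 halving).
F2: ⌊411/2⌋ × 290 = 205 × 290 mm
F3: ⌊290/2⌋ × 205 = 145 × 205 mm
F4: ⌊205/2⌋ × 145 = 102 × 145 mm
F5: ⌊145/2⌋ × 102 = 72 × 102 mm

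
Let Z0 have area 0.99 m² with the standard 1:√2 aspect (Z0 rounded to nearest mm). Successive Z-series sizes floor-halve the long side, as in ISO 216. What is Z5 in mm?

Let Z0's short side be w mm. w · w√2 = 0.99 m² = 990,000 mm², so w ≈ 836.7 mm and w√2 ≈ 1183.2 mm → Z0 = 837 × 1183 mm.
Z1: ⌊1183/2⌋ × 837 = 591 × 837 mm
Z2: ⌊837/2⌋ × 591 = 418 × 591 mm
Z3: ⌊591/2⌋ × 418 = 295 × 418 mm
Z4: ⌊418/2⌋ × 295 = 209 × 295 mm
Z5: ⌊295/2⌋ × 209 = 147 × 209 mm

147 × 209 mm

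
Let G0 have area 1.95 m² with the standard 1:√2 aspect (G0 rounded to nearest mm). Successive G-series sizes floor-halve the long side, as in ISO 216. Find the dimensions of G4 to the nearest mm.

Let G0's short side be w mm. w · w√2 = 1.95 m² = 1,950,000 mm², so w ≈ 1174.2 mm and w√2 ≈ 1660.6 mm → G0 = 1174 × 1661 mm.
G1: ⌊1661/2⌋ × 1174 = 830 × 1174 mm
G2: ⌊1174/2⌋ × 830 = 587 × 830 mm
G3: ⌊830/2⌋ × 587 = 415 × 587 mm
G4: ⌊587/2⌋ × 415 = 293 × 415 mm

293 × 415 mm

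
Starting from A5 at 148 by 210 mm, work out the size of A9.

A6: ⌊210/2⌋ × 148 = 105 × 148 mm
A7: ⌊148/2⌋ × 105 = 74 × 105 mm
A8: ⌊105/2⌋ × 74 = 52 × 74 mm
A9: ⌊74/2⌋ × 52 = 37 × 52 mm

37 × 52 mm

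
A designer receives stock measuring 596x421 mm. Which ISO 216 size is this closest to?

Aspect ratio 596/421 ≈ 1.416 — close to the ISO √2 ≈ 1.414.
In the A-series (A0 area = 1 m²): A2 = 420 × 594 mm.
Off by 3 mm total — nearest standard size.

A2 (420 × 594 mm)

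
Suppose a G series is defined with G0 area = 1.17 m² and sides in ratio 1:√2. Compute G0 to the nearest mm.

Let the short side be w mm. Then w · w√2 = 1.17 m² = 1,170,000 mm².
w² = 1,170,000/√2, so w ≈ 909.6 mm; long side = w√2 ≈ 1286.3 mm.

910 × 1286 mm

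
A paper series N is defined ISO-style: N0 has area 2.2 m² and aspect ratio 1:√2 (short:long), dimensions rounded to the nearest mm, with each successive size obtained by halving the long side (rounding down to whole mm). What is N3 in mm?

Let N0's short side be w mm. w · w√2 = 2.2 m² = 2,200,000 mm², so w ≈ 1247.3 mm and w√2 ≈ 1763.9 mm → N0 = 1247 × 1764 mm.
N1: ⌊1764/2⌋ × 1247 = 882 × 1247 mm
N2: ⌊1247/2⌋ × 882 = 623 × 882 mm
N3: ⌊882/2⌋ × 623 = 441 × 623 mm

441 × 623 mm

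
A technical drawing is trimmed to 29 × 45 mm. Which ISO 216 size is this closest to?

B10 (31 × 44 mm)

Aspect ratio 45/29 ≈ 1.552 (ISO target is √2 ≈ 1.414).
In the B-series (B0 = 1000 × 1414 mm): B10 = 31 × 44 mm.
Off by 3 mm total — nearest standard size.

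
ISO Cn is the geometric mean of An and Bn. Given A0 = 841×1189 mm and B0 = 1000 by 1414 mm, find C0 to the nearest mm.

Short side: √(841 · 1000) = √841000 ≈ 917.1 → 917 mm
Long side: √(1189 · 1414) = √1681246 ≈ 1296.6 → 1297 mm

917 × 1297 mm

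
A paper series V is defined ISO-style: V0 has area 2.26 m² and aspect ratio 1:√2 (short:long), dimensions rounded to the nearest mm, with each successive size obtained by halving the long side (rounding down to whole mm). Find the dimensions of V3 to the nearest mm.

447 × 632 mm

Let V0's short side be w mm. w · w√2 = 2.26 m² = 2,260,000 mm², so w ≈ 1264.1 mm and w√2 ≈ 1787.8 mm → V0 = 1264 × 1788 mm.
V1: ⌊1788/2⌋ × 1264 = 894 × 1264 mm
V2: ⌊1264/2⌋ × 894 = 632 × 894 mm
V3: ⌊894/2⌋ × 632 = 447 × 632 mm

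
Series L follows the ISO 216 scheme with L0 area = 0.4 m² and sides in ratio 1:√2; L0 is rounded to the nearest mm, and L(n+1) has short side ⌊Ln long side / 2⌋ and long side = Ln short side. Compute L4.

133 × 188 mm

Let L0's short side be w mm. w · w√2 = 0.4 m² = 400,000 mm², so w ≈ 531.8 mm and w√2 ≈ 752.1 mm → L0 = 532 × 752 mm.
L1: ⌊752/2⌋ × 532 = 376 × 532 mm
L2: ⌊532/2⌋ × 376 = 266 × 376 mm
L3: ⌊376/2⌋ × 266 = 188 × 266 mm
L4: ⌊266/2⌋ × 188 = 133 × 188 mm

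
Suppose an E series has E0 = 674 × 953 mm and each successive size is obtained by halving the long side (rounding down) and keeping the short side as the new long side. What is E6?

E1 = 476 × 674 mm (from E0 by 1 halving).
E2: ⌊674/2⌋ × 476 = 337 × 476 mm
E3: ⌊476/2⌋ × 337 = 238 × 337 mm
E4: ⌊337/2⌋ × 238 = 168 × 238 mm
E5: ⌊238/2⌋ × 168 = 119 × 168 mm
E6: ⌊168/2⌋ × 119 = 84 × 119 mm

84 × 119 mm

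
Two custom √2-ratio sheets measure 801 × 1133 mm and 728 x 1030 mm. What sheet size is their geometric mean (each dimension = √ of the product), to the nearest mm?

764 × 1080 mm

Short side: √(801 · 728) = √583128 ≈ 763.6 → 764 mm
Long side: √(1133 · 1030) = √1166990 ≈ 1080.3 → 1080 mm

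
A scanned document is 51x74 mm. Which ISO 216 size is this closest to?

A8 (52 × 74 mm)

Aspect ratio 74/51 ≈ 1.451 (ISO target is √2 ≈ 1.414).
In the A-series (A0 area = 1 m²): A8 = 52 × 74 mm.
Off by 1 mm total — nearest standard size.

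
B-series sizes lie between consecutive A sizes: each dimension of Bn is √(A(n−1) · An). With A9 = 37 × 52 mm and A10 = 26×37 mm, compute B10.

Short side: √(37 · 26) = √962 ≈ 31.0 → 31 mm
Long side: √(52 · 37) = √1924 ≈ 43.9 → 44 mm

31 × 44 mm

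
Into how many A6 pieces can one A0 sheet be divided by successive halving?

64

Each ISO step halves the sheet: 1 × A0 → 2 × A1 → 4 × A2 → 8 × A3 → …
From A0 to A6 is 6 halving steps: 2^6 = 64.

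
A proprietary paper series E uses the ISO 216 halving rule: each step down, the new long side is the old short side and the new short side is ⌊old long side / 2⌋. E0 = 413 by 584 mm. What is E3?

E1: ⌊584/2⌋ × 413 = 292 × 413 mm
E2: ⌊413/2⌋ × 292 = 206 × 292 mm
E3: ⌊292/2⌋ × 206 = 146 × 206 mm

146 × 206 mm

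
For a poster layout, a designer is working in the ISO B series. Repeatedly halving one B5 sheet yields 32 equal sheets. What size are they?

B10

32 = 2^5, so 5 halving steps.
B5 → B6 → … → B10 after 5 steps.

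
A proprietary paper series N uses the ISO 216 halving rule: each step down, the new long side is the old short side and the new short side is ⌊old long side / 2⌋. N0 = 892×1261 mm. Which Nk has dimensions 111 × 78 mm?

N0: 892 × 1261 mm
N1: 630 × 892 mm
N2: 446 × 630 mm
N3: 315 × 446 mm
N4: 223 × 315 mm
N5: 157 × 223 mm
N6: 111 × 157 mm
N7: 78 × 111 mm
N8: 55 × 78 mm
→ matches N7.

N7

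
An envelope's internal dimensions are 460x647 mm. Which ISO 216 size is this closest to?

C2 (458 × 648 mm)

Aspect ratio 647/460 ≈ 1.407 — close to the ISO √2 ≈ 1.414.
In the C-series (envelope sizes, between A and B): C2 = 458 × 648 mm.
Off by 3 mm total — nearest standard size.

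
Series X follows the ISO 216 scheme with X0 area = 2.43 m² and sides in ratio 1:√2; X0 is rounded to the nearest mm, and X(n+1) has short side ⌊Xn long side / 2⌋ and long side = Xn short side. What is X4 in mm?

Let X0's short side be w mm. w · w√2 = 2.43 m² = 2,430,000 mm², so w ≈ 1310.8 mm and w√2 ≈ 1853.8 mm → X0 = 1311 × 1854 mm.
X1: ⌊1854/2⌋ × 1311 = 927 × 1311 mm
X2: ⌊1311/2⌋ × 927 = 655 × 927 mm
X3: ⌊927/2⌋ × 655 = 463 × 655 mm
X4: ⌊655/2⌋ × 463 = 327 × 463 mm

327 × 463 mm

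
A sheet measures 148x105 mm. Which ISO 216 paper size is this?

A6 (105 × 148 mm)

Aspect ratio 148/105 ≈ 1.410 — close to the ISO √2 ≈ 1.414.
In the A-series (A0 area = 1 m²): A6 = 105 × 148 mm.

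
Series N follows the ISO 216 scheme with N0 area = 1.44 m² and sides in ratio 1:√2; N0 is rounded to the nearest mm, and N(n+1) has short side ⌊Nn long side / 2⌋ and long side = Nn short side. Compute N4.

252 × 356 mm

Let N0's short side be w mm. w · w√2 = 1.44 m² = 1,440,000 mm², so w ≈ 1009.1 mm and w√2 ≈ 1427.0 mm → N0 = 1009 × 1427 mm.
N1: ⌊1427/2⌋ × 1009 = 713 × 1009 mm
N2: ⌊1009/2⌋ × 713 = 504 × 713 mm
N3: ⌊713/2⌋ × 504 = 356 × 504 mm
N4: ⌊504/2⌋ × 356 = 252 × 356 mm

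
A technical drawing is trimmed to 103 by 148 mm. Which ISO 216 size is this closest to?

Aspect ratio 148/103 ≈ 1.437 (ISO target is √2 ≈ 1.414).
In the A-series (A0 area = 1 m²): A6 = 105 × 148 mm.
Off by 2 mm total — nearest standard size.

A6 (105 × 148 mm)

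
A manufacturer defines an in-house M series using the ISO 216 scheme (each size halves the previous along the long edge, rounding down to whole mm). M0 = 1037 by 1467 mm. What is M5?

183 × 259 mm

M1: ⌊1467/2⌋ × 1037 = 733 × 1037 mm
M2: ⌊1037/2⌋ × 733 = 518 × 733 mm
M3: ⌊733/2⌋ × 518 = 366 × 518 mm
M4: ⌊518/2⌋ × 366 = 259 × 366 mm
M5: ⌊366/2⌋ × 259 = 183 × 259 mm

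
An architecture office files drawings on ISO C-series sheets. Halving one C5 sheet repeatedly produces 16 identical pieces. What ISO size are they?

16 = 2^4, so 4 halving steps.
C5 → C6 → … → C9 after 4 steps.

C9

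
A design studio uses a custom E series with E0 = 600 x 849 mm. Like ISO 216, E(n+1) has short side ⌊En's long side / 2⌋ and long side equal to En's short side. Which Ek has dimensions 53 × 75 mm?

E7

E0: 600 × 849 mm
E1: 424 × 600 mm
E2: 300 × 424 mm
E3: 212 × 300 mm
E4: 150 × 212 mm
E5: 106 × 150 mm
E6: 75 × 106 mm
E7: 53 × 75 mm
E8: 37 × 53 mm
→ matches E7.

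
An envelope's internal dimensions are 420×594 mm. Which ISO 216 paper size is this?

A2 (420 × 594 mm)

Aspect ratio 594/420 ≈ 1.414 — close to the ISO √2 ≈ 1.414.
In the A-series (A0 area = 1 m²): A2 = 420 × 594 mm.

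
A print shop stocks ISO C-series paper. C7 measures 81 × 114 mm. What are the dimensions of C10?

28 × 40 mm

C8: ⌊114/2⌋ × 81 = 57 × 81 mm
C9: ⌊81/2⌋ × 57 = 40 × 57 mm
C10: ⌊57/2⌋ × 40 = 28 × 40 mm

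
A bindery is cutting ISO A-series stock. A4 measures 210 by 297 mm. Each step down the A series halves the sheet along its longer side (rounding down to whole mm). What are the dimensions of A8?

A5: ⌊297/2⌋ × 210 = 148 × 210 mm
A6: ⌊210/2⌋ × 148 = 105 × 148 mm
A7: ⌊148/2⌋ × 105 = 74 × 105 mm
A8: ⌊105/2⌋ × 74 = 52 × 74 mm

52 × 74 mm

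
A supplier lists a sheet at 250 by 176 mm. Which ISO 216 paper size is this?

Aspect ratio 250/176 ≈ 1.420 — close to the ISO √2 ≈ 1.414.
In the B-series (B0 = 1000 × 1414 mm): B5 = 176 × 250 mm.

B5 (176 × 250 mm)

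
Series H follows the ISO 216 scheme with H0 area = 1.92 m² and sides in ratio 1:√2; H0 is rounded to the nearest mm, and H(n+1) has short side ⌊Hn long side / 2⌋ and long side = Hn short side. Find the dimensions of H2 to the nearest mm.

582 × 824 mm

Let H0's short side be w mm. w · w√2 = 1.92 m² = 1,920,000 mm², so w ≈ 1165.2 mm and w√2 ≈ 1647.8 mm → H0 = 1165 × 1648 mm.
H1: ⌊1648/2⌋ × 1165 = 824 × 1165 mm
H2: ⌊1165/2⌋ × 824 = 582 × 824 mm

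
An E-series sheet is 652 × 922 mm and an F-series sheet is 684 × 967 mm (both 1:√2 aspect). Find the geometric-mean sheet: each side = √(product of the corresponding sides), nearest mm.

Short side: √(652 · 684) = √445968 ≈ 667.8 → 668 mm
Long side: √(922 · 967) = √891574 ≈ 944.2 → 944 mm

668 × 944 mm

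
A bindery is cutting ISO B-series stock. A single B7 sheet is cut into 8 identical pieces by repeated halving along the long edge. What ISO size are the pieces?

B10

8 = 2^3, so 3 halving steps.
B7 → B8 → … → B10 after 3 steps.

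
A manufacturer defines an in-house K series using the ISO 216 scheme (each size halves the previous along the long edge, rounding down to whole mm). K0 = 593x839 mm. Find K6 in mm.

74 × 104 mm

K1 = 419 × 593 mm (from K0 by 1 halving).
K2: ⌊593/2⌋ × 419 = 296 × 419 mm
K3: ⌊419/2⌋ × 296 = 209 × 296 mm
K4: ⌊296/2⌋ × 209 = 148 × 209 mm
K5: ⌊209/2⌋ × 148 = 104 × 148 mm
K6: ⌊148/2⌋ × 104 = 74 × 104 mm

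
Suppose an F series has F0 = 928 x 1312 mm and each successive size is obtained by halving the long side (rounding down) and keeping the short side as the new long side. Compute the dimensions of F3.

328 × 464 mm

F1: ⌊1312/2⌋ × 928 = 656 × 928 mm
F2: ⌊928/2⌋ × 656 = 464 × 656 mm
F3: ⌊656/2⌋ × 464 = 328 × 464 mm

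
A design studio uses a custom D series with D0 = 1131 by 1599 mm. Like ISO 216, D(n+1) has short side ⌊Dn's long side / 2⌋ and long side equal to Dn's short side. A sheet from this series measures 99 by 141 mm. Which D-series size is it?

D7

D0: 1131 × 1599 mm
D1: 799 × 1131 mm
D2: 565 × 799 mm
D3: 399 × 565 mm
D4: 282 × 399 mm
D5: 199 × 282 mm
D6: 141 × 199 mm
D7: 99 × 141 mm
D8: 70 × 99 mm
→ matches D7.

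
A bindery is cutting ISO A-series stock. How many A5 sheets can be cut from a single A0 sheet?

32

Each ISO step halves the sheet: 1 × A0 → 2 × A1 → 4 × A2 → 8 × A3 → …
From A0 to A5 is 5 halving steps: 2^5 = 32.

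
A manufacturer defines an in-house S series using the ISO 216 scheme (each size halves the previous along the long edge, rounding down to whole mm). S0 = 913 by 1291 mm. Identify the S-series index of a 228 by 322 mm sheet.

S0: 913 × 1291 mm
S1: 645 × 913 mm
S2: 456 × 645 mm
S3: 322 × 456 mm
S4: 228 × 322 mm
S5: 161 × 228 mm
→ matches S4.

S4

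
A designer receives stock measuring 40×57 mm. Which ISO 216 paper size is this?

Aspect ratio 57/40 ≈ 1.425 — close to the ISO √2 ≈ 1.414.
In the C-series (envelope sizes, between A and B): C9 = 40 × 57 mm.

C9 (40 × 57 mm)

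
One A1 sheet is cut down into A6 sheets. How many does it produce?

Each ISO step halves the sheet: 1 × A1 → 2 × A2 → 4 × A3 → 8 × A4 → …
From A1 to A6 is 5 halving steps: 2^5 = 32.

32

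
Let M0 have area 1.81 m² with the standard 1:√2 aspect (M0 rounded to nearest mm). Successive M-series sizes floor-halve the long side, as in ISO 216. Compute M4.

Let M0's short side be w mm. w · w√2 = 1.81 m² = 1,810,000 mm², so w ≈ 1131.3 mm and w√2 ≈ 1599.9 mm → M0 = 1131 × 1600 mm.
M1: ⌊1600/2⌋ × 1131 = 800 × 1131 mm
M2: ⌊1131/2⌋ × 800 = 565 × 800 mm
M3: ⌊800/2⌋ × 565 = 400 × 565 mm
M4: ⌊565/2⌋ × 400 = 282 × 400 mm

282 × 400 mm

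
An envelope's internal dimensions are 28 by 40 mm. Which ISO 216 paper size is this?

Aspect ratio 40/28 ≈ 1.429 — close to the ISO √2 ≈ 1.414.
In the C-series (envelope sizes, between A and B): C10 = 28 × 40 mm.

C10 (28 × 40 mm)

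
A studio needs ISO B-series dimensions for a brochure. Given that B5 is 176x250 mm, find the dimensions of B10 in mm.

31 × 44 mm

B6: ⌊250/2⌋ × 176 = 125 × 176 mm
B7: ⌊176/2⌋ × 125 = 88 × 125 mm
B8: ⌊125/2⌋ × 88 = 62 × 88 mm
B9: ⌊88/2⌋ × 62 = 44 × 62 mm
B10: ⌊62/2⌋ × 44 = 31 × 44 mm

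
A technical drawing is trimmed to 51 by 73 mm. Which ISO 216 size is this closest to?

Aspect ratio 73/51 ≈ 1.431 (ISO target is √2 ≈ 1.414).
In the A-series (A0 area = 1 m²): A8 = 52 × 74 mm.
Off by 2 mm total — nearest standard size.

A8 (52 × 74 mm)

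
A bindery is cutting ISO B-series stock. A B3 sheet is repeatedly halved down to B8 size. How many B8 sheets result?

32

Each ISO step halves the sheet: 1 × B3 → 2 × B4 → 4 × B5 → 8 × B6 → …
From B3 to B8 is 5 halving steps: 2^5 = 32.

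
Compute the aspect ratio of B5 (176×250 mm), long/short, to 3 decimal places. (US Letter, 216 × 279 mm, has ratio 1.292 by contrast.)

250 / 176 = 1.420
ISO 216 targets √2 ≈ 1.414; the +0.006 deviation is from mm rounding.

1.420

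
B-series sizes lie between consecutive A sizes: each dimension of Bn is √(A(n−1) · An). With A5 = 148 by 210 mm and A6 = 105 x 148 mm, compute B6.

Short side: √(148 · 105) = √15540 ≈ 124.7 → 125 mm
Long side: √(210 · 148) = √31080 ≈ 176.3 → 176 mm

125 × 176 mm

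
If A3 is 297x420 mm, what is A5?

148 × 210 mm

A4: ⌊420/2⌋ × 297 = 210 × 297 mm
A5: ⌊297/2⌋ × 210 = 148 × 210 mm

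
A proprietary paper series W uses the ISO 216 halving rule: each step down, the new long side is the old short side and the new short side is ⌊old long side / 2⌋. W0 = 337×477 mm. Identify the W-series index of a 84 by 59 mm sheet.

W0: 337 × 477 mm
W1: 238 × 337 mm
W2: 168 × 238 mm
W3: 119 × 168 mm
W4: 84 × 119 mm
W5: 59 × 84 mm
W6: 42 × 59 mm
→ matches W5.

W5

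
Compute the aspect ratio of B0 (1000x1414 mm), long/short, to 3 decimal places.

1414 / 1000 = 1.414
Matches √2 ≈ 1.414 — the ISO 216 defining ratio.

1.414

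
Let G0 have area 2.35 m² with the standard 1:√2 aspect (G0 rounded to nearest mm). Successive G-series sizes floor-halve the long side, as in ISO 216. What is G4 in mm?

Let G0's short side be w mm. w · w√2 = 2.35 m² = 2,350,000 mm², so w ≈ 1289.1 mm and w√2 ≈ 1823.0 mm → G0 = 1289 × 1823 mm.
G1: ⌊1823/2⌋ × 1289 = 911 × 1289 mm
G2: ⌊1289/2⌋ × 911 = 644 × 911 mm
G3: ⌊911/2⌋ × 644 = 455 × 644 mm
G4: ⌊644/2⌋ × 455 = 322 × 455 mm

322 × 455 mm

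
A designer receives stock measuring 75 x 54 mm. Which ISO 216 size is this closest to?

A8 (52 × 74 mm)

Aspect ratio 75/54 ≈ 1.389 (ISO target is √2 ≈ 1.414).
In the A-series (A0 area = 1 m²): A8 = 52 × 74 mm.
Off by 3 mm total — nearest standard size.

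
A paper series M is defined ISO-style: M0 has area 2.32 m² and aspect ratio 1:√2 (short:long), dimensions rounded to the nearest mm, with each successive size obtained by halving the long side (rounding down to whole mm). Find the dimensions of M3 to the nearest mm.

Let M0's short side be w mm. w · w√2 = 2.32 m² = 2,320,000 mm², so w ≈ 1280.8 mm and w√2 ≈ 1811.3 mm → M0 = 1281 × 1811 mm.
M1: ⌊1811/2⌋ × 1281 = 905 × 1281 mm
M2: ⌊1281/2⌋ × 905 = 640 × 905 mm
M3: ⌊905/2⌋ × 640 = 452 × 640 mm

452 × 640 mm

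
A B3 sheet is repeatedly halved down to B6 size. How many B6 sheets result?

Each ISO step halves the sheet: 1 × B3 → 2 × B4 → 4 × B5 → 8 × B6
From B3 to B6 is 3 halving steps: 2^3 = 8.

8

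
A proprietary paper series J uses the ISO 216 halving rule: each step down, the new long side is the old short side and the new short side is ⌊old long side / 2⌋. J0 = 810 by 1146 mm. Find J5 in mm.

143 × 202 mm

J1: ⌊1146/2⌋ × 810 = 573 × 810 mm
J2: ⌊810/2⌋ × 573 = 405 × 573 mm
J3: ⌊573/2⌋ × 405 = 286 × 405 mm
J4: ⌊405/2⌋ × 286 = 202 × 286 mm
J5: ⌊286/2⌋ × 202 = 143 × 202 mm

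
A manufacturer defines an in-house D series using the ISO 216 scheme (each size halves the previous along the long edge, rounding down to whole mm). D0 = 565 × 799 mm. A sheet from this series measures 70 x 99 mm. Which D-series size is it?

D0: 565 × 799 mm
D1: 399 × 565 mm
D2: 282 × 399 mm
D3: 199 × 282 mm
D4: 141 × 199 mm
D5: 99 × 141 mm
D6: 70 × 99 mm
D7: 49 × 70 mm
→ matches D6.

D6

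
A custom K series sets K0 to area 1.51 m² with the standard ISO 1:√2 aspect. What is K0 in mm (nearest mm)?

Let the short side be w mm. Then w · w√2 = 1.51 m² = 1,510,000 mm².
w² = 1,510,000/√2, so w ≈ 1033.3 mm; long side = w√2 ≈ 1461.3 mm.

1033 × 1461 mm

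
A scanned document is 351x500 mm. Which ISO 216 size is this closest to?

Aspect ratio 500/351 ≈ 1.425 — close to the ISO √2 ≈ 1.414.
In the B-series (B0 = 1000 × 1414 mm): B3 = 353 × 500 mm.
Off by 2 mm total — nearest standard size.

B3 (353 × 500 mm)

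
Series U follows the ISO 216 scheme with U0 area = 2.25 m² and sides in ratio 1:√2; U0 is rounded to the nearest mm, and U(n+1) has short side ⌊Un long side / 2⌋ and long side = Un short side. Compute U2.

630 × 892 mm

Let U0's short side be w mm. w · w√2 = 2.25 m² = 2,250,000 mm², so w ≈ 1261.3 mm and w√2 ≈ 1783.8 mm → U0 = 1261 × 1784 mm.
U1: ⌊1784/2⌋ × 1261 = 892 × 1261 mm
U2: ⌊1261/2⌋ × 892 = 630 × 892 mm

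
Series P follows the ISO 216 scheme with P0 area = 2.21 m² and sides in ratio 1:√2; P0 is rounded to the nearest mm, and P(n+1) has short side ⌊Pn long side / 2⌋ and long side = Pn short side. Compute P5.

221 × 312 mm

Let P0's short side be w mm. w · w√2 = 2.21 m² = 2,210,000 mm², so w ≈ 1250.1 mm and w√2 ≈ 1767.9 mm → P0 = 1250 × 1768 mm.
P1: ⌊1768/2⌋ × 1250 = 884 × 1250 mm
P2: ⌊1250/2⌋ × 884 = 625 × 884 mm
P3: ⌊884/2⌋ × 625 = 442 × 625 mm
P4: ⌊625/2⌋ × 442 = 312 × 442 mm
P5: ⌊442/2⌋ × 312 = 221 × 312 mm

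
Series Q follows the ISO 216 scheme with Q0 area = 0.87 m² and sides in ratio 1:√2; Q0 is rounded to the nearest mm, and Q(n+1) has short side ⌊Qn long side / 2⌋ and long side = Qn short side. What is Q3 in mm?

Let Q0's short side be w mm. w · w√2 = 0.87 m² = 870,000 mm², so w ≈ 784.3 mm and w√2 ≈ 1109.2 mm → Q0 = 784 × 1109 mm.
Q1: ⌊1109/2⌋ × 784 = 554 × 784 mm
Q2: ⌊784/2⌋ × 554 = 392 × 554 mm
Q3: ⌊554/2⌋ × 392 = 277 × 392 mm

277 × 392 mm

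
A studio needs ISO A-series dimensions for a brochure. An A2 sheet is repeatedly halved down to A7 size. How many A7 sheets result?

32

A2 = 420 × 594 mm; A7 = 74 × 105 mm.
Each halving step doubles the count; 5 steps from A2 to A7.
2^5 = 32.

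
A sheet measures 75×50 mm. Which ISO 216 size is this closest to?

A8 (52 × 74 mm)

Aspect ratio 75/50 ≈ 1.500 (ISO target is √2 ≈ 1.414).
In the A-series (A0 area = 1 m²): A8 = 52 × 74 mm.
Off by 3 mm total — nearest standard size.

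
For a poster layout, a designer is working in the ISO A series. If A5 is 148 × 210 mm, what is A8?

52 × 74 mm

A6: ⌊210/2⌋ × 148 = 105 × 148 mm
A7: ⌊148/2⌋ × 105 = 74 × 105 mm
A8: ⌊105/2⌋ × 74 = 52 × 74 mm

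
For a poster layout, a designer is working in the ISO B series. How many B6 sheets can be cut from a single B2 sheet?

B2 = 500 × 707 mm; B6 = 125 × 176 mm.
Each halving step doubles the count; 4 steps from B2 to B6.
2^4 = 16.

16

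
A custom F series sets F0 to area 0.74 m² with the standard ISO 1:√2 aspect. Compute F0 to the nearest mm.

Let the short side be w mm. Then w · w√2 = 0.74 m² = 740,000 mm².
w² = 740,000/√2, so w ≈ 723.4 mm; long side = w√2 ≈ 1023.0 mm.

723 × 1023 mm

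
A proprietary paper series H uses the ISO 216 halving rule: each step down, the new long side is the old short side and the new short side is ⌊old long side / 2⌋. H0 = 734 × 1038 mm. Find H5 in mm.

H1: ⌊1038/2⌋ × 734 = 519 × 734 mm
H2: ⌊734/2⌋ × 519 = 367 × 519 mm
H3: ⌊519/2⌋ × 367 = 259 × 367 mm
H4: ⌊367/2⌋ × 259 = 183 × 259 mm
H5: ⌊259/2⌋ × 183 = 129 × 183 mm

129 × 183 mm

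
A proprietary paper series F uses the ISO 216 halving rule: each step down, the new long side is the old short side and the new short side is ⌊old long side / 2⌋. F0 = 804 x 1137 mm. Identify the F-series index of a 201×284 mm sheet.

F4

F0: 804 × 1137 mm
F1: 568 × 804 mm
F2: 402 × 568 mm
F3: 284 × 402 mm
F4: 201 × 284 mm
F5: 142 × 201 mm
→ matches F4.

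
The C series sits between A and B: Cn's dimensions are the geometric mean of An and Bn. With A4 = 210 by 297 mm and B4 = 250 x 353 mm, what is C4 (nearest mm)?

Short side: √(210 · 250) = √52500 ≈ 229.1 → 229 mm
Long side: √(297 · 353) = √104841 ≈ 323.8 → 324 mm

229 × 324 mm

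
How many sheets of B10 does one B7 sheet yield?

8

Each ISO step halves the sheet: 1 × B7 → 2 × B8 → 4 × B9 → 8 × B10
From B7 to B10 is 3 halving steps: 2^3 = 8.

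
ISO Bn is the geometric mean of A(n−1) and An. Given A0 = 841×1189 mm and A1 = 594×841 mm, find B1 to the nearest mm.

Short side: √(841 · 594) = √499554 ≈ 706.8 → 707 mm
Long side: √(1189 · 841) = √999949 ≈ 1000.0 → 1000 mm

707 × 1000 mm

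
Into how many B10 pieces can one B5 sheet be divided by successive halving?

32

B5 = 176 × 250 mm; B10 = 31 × 44 mm.
Each halving step doubles the count; 5 steps from B5 to B10.
2^5 = 32.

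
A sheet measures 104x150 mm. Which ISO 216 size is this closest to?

A6 (105 × 148 mm)

Aspect ratio 150/104 ≈ 1.442 (ISO target is √2 ≈ 1.414).
In the A-series (A0 area = 1 m²): A6 = 105 × 148 mm.
Off by 3 mm total — nearest standard size.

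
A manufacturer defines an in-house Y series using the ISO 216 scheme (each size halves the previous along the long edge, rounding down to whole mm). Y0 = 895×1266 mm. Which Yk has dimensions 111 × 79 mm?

Y7

Y0: 895 × 1266 mm
Y1: 633 × 895 mm
Y2: 447 × 633 mm
Y3: 316 × 447 mm
Y4: 223 × 316 mm
Y5: 158 × 223 mm
Y6: 111 × 158 mm
Y7: 79 × 111 mm
Y8: 55 × 79 mm
→ matches Y7.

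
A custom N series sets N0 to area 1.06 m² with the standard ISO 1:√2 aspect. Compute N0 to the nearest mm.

Let the short side be w mm. Then w · w√2 = 1.06 m² = 1,060,000 mm².
w² = 1,060,000/√2, so w ≈ 865.8 mm; long side = w√2 ≈ 1224.4 mm.

866 × 1224 mm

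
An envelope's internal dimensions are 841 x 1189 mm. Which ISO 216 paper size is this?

A0 (841 × 1189 mm)

Aspect ratio 1189/841 ≈ 1.414 — close to the ISO √2 ≈ 1.414.
In the A-series (A0 area = 1 m²): A0 = 841 × 1189 mm.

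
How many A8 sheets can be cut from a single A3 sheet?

32

Each ISO step halves the sheet: 1 × A3 → 2 × A4 → 4 × A5 → 8 × A6 → …
From A3 to A8 is 5 halving steps: 2^5 = 32.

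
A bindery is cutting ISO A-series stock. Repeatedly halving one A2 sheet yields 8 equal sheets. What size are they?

A5

8 = 2^3, so 3 halving steps.
A2 → A3 → … → A5 after 3 steps.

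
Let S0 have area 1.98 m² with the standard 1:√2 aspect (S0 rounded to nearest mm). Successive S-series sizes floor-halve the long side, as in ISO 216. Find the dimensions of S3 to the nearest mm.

Let S0's short side be w mm. w · w√2 = 1.98 m² = 1,980,000 mm², so w ≈ 1183.2 mm and w√2 ≈ 1673.4 mm → S0 = 1183 × 1673 mm.
S1: ⌊1673/2⌋ × 1183 = 836 × 1183 mm
S2: ⌊1183/2⌋ × 836 = 591 × 836 mm
S3: ⌊836/2⌋ × 591 = 418 × 591 mm

418 × 591 mm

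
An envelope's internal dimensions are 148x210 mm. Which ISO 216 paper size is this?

Aspect ratio 210/148 ≈ 1.419 — close to the ISO √2 ≈ 1.414.
In the A-series (A0 area = 1 m²): A5 = 148 × 210 mm.

A5 (148 × 210 mm)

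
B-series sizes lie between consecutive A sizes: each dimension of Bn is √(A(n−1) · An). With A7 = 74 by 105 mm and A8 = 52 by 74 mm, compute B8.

Short side: √(74 · 52) = √3848 ≈ 62.0 → 62 mm
Long side: √(105 · 74) = √7770 ≈ 88.1 → 88 mm

62 × 88 mm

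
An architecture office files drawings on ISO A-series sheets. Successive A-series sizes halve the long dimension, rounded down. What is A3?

297 × 420 mm

A0 = 841 × 1189 mm (A0 has area 1 m², aspect 1:√2).
A1: ⌊1189/2⌋ × 841 = 594 × 841 mm
A2: ⌊841/2⌋ × 594 = 420 × 594 mm
A3: ⌊594/2⌋ × 420 = 297 × 420 mm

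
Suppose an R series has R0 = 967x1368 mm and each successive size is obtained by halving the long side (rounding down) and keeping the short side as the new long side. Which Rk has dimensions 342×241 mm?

R0: 967 × 1368 mm
R1: 684 × 967 mm
R2: 483 × 684 mm
R3: 342 × 483 mm
R4: 241 × 342 mm
R5: 171 × 241 mm
→ matches R4.

R4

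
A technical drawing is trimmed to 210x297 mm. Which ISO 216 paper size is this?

Aspect ratio 297/210 ≈ 1.414 — close to the ISO √2 ≈ 1.414.
In the A-series (A0 area = 1 m²): A4 = 210 × 297 mm.

A4 (210 × 297 mm)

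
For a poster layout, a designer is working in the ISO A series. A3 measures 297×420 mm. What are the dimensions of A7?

74 × 105 mm

A4: ⌊420/2⌋ × 297 = 210 × 297 mm
A5: ⌊297/2⌋ × 210 = 148 × 210 mm
A6: ⌊210/2⌋ × 148 = 105 × 148 mm
A7: ⌊148/2⌋ × 105 = 74 × 105 mm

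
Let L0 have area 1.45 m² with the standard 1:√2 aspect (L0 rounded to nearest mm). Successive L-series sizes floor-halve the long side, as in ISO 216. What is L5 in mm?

Let L0's short side be w mm. w · w√2 = 1.45 m² = 1,450,000 mm², so w ≈ 1012.6 mm and w√2 ≈ 1432.0 mm → L0 = 1013 × 1432 mm.
L1: ⌊1432/2⌋ × 1013 = 716 × 1013 mm
L2: ⌊1013/2⌋ × 716 = 506 × 716 mm
L3: ⌊716/2⌋ × 506 = 358 × 506 mm
L4: ⌊506/2⌋ × 358 = 253 × 358 mm
L5: ⌊358/2⌋ × 253 = 179 × 253 mm

179 × 253 mm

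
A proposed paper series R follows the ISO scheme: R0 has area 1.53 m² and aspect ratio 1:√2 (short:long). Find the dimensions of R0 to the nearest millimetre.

Let the short side be w mm. Then w · w√2 = 1.53 m² = 1,530,000 mm².
w² = 1,530,000/√2, so w ≈ 1040.1 mm; long side = w√2 ≈ 1471.0 mm.

1040 × 1471 mm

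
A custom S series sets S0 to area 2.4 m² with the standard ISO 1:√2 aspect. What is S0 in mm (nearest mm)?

Let the short side be w mm. Then w · w√2 = 2.4 m² = 2,400,000 mm².
w² = 2,400,000/√2, so w ≈ 1302.7 mm; long side = w√2 ≈ 1842.3 mm.

1303 × 1842 mm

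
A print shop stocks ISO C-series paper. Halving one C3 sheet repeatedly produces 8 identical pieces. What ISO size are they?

8 = 2^3, so 3 halving steps.
C3 → C4 → … → C6 after 3 steps.

C6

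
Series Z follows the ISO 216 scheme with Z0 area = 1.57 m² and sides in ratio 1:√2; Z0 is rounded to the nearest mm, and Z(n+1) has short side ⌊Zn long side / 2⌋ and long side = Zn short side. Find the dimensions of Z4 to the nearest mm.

Let Z0's short side be w mm. w · w√2 = 1.57 m² = 1,570,000 mm², so w ≈ 1053.6 mm and w√2 ≈ 1490.1 mm → Z0 = 1054 × 1490 mm.
Z1: ⌊1490/2⌋ × 1054 = 745 × 1054 mm
Z2: ⌊1054/2⌋ × 745 = 527 × 745 mm
Z3: ⌊745/2⌋ × 527 = 372 × 527 mm
Z4: ⌊527/2⌋ × 372 = 263 × 372 mm

263 × 372 mm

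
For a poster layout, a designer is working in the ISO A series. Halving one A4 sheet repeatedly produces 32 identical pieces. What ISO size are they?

32 = 2^5, so 5 halving steps.
A4 → A5 → … → A9 after 5 steps.

A9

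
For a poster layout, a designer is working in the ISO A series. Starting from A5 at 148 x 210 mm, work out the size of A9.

37 × 52 mm

A6: ⌊210/2⌋ × 148 = 105 × 148 mm
A7: ⌊148/2⌋ × 105 = 74 × 105 mm
A8: ⌊105/2⌋ × 74 = 52 × 74 mm
A9: ⌊74/2⌋ × 52 = 37 × 52 mm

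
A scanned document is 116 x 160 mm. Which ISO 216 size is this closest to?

Aspect ratio 160/116 ≈ 1.379 (ISO target is √2 ≈ 1.414).
In the C-series (envelope sizes, between A and B): C6 = 114 × 162 mm.
Off by 4 mm total — nearest standard size.

C6 (114 × 162 mm)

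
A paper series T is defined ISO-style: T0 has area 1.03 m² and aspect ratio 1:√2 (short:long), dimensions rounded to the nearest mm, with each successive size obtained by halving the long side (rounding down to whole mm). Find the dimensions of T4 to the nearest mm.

213 × 301 mm

Let T0's short side be w mm. w · w√2 = 1.03 m² = 1,030,000 mm², so w ≈ 853.4 mm and w√2 ≈ 1206.9 mm → T0 = 853 × 1207 mm.
T1: ⌊1207/2⌋ × 853 = 603 × 853 mm
T2: ⌊853/2⌋ × 603 = 426 × 603 mm
T3: ⌊603/2⌋ × 426 = 301 × 426 mm
T4: ⌊426/2⌋ × 301 = 213 × 301 mm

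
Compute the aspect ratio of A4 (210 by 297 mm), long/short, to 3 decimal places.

1.414

297 / 210 = 1.414
Matches √2 ≈ 1.414 — the ISO 216 defining ratio.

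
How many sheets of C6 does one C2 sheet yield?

Each ISO step halves the sheet: 1 × C2 → 2 × C3 → 4 × C4 → 8 × C5 → …
From C2 to C6 is 4 halving steps: 2^4 = 16.

16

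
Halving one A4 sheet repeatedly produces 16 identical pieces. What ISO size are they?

16 = 2^4, so 4 halving steps.
A4 → A5 → … → A8 after 4 steps.

A8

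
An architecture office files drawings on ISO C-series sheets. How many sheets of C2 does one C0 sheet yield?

4

Each ISO step halves the sheet: 1 × C0 → 2 × C1 → 4 × C2
From C0 to C2 is 2 halving steps: 2^2 = 4.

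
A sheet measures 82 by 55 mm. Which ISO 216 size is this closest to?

Aspect ratio 82/55 ≈ 1.491 (ISO target is √2 ≈ 1.414).
In the C-series (envelope sizes, between A and B): C8 = 57 × 81 mm.
Off by 3 mm total — nearest standard size.

C8 (57 × 81 mm)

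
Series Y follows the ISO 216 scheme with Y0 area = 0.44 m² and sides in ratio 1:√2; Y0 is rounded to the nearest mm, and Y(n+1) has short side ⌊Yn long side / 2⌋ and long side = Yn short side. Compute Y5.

98 × 139 mm

Let Y0's short side be w mm. w · w√2 = 0.44 m² = 440,000 mm², so w ≈ 557.8 mm and w√2 ≈ 788.8 mm → Y0 = 558 × 789 mm.
Y1: ⌊789/2⌋ × 558 = 394 × 558 mm
Y2: ⌊558/2⌋ × 394 = 279 × 394 mm
Y3: ⌊394/2⌋ × 279 = 197 × 279 mm
Y4: ⌊279/2⌋ × 197 = 139 × 197 mm
Y5: ⌊197/2⌋ × 139 = 98 × 139 mm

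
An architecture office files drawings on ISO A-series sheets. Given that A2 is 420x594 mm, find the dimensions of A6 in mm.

A3: ⌊594/2⌋ × 420 = 297 × 420 mm
A4: ⌊420/2⌋ × 297 = 210 × 297 mm
A5: ⌊297/2⌋ × 210 = 148 × 210 mm
A6: ⌊210/2⌋ × 148 = 105 × 148 mm

105 × 148 mm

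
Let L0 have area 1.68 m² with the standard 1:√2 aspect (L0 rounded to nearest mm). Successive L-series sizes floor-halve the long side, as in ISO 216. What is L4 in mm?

Let L0's short side be w mm. w · w√2 = 1.68 m² = 1,680,000 mm², so w ≈ 1089.9 mm and w√2 ≈ 1541.4 mm → L0 = 1090 × 1541 mm.
L1: ⌊1541/2⌋ × 1090 = 770 × 1090 mm
L2: ⌊1090/2⌋ × 770 = 545 × 770 mm
L3: ⌊770/2⌋ × 545 = 385 × 545 mm
L4: ⌊545/2⌋ × 385 = 272 × 385 mm

272 × 385 mm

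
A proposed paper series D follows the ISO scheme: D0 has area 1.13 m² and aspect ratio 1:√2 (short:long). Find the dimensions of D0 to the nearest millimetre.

Let the short side be w mm. Then w · w√2 = 1.13 m² = 1,130,000 mm².
w² = 1,130,000/√2, so w ≈ 893.9 mm; long side = w√2 ≈ 1264.1 mm.

894 × 1264 mm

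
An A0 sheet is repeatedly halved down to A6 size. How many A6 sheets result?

A0 = 841 × 1189 mm; A6 = 105 × 148 mm.
Each halving step doubles the count; 6 steps from A0 to A6.
2^6 = 64.

64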